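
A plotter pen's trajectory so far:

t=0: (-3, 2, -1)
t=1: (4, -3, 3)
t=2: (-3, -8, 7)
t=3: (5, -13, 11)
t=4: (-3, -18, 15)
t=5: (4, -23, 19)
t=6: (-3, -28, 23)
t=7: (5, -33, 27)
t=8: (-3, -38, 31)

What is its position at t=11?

(5, -53, 43)

The first coordinate repeats the cycle [-3, 4, -3, 5] with period 4; step 11 mod 4 = 3, giving 5.
The second coordinate changes by -5 each step, so at step 11 it is 2 + 11·(-5) = -53.
The third coordinate changes by +4 each step, so at step 11 it is -1 + 11·(4) = 43.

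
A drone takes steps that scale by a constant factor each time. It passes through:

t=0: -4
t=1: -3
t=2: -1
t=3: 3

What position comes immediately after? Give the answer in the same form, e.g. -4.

The jumps are +1, +2, +4 — a geometric progression with ratio 2.
step 4: 3 + 8 → 11

11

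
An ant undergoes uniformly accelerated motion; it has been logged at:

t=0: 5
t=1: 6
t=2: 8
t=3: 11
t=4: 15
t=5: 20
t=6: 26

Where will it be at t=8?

41

First differences are +1, +2, +3, +4, +5, +6; their common second difference is +1 (constant acceleration).
step 7: 26 + 7 → 33
step 8: 33 + 8 → 41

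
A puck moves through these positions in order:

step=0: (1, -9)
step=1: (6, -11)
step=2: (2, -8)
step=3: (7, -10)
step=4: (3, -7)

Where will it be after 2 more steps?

The moves between consecutive positions are (+5, -2), (-4, +3), (+5, -2), (-4, +3); they repeat the 2-cycle [(+5, -2), (-4, +3)].
step 5: apply (+5, -2) → (8, -9)
step 6: apply (-4, +3) → (4, -6)

(4, -6)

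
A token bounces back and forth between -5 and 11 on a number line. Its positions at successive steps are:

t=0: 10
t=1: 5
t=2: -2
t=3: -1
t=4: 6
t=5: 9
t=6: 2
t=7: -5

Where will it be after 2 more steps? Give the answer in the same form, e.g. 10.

9

The value reflects between -5 and 11, moving 7 per step.
  step 8: -5 → 2
  step 9: 2 → 9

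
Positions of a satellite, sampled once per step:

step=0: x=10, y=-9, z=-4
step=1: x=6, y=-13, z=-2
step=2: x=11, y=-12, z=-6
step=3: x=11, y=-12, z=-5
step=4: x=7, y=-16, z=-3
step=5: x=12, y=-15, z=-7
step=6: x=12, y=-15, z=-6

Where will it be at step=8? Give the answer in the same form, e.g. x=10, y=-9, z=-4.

The moves between consecutive positions are (-4, -4, +2), (+5, +1, -4), (+0, +0, +1), (-4, -4, +2), (+5, +1, -4), (+0, +0, +1); they repeat the 3-cycle [(-4, -4, +2), (+5, +1, -4), (+0, +0, +1)].
step 7: apply (-4, -4, +2) → x=8, y=-19, z=-4
step 8: apply (+5, +1, -4) → x=13, y=-18, z=-8

x=13, y=-18, z=-8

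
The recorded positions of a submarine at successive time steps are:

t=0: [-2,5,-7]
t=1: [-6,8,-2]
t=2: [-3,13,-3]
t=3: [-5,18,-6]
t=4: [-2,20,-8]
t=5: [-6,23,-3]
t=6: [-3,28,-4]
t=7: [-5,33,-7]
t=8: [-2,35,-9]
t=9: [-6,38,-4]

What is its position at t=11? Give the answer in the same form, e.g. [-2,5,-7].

[-5,48,-8]

Step-to-step displacements: [-4,+3,+5], [+3,+5,-1], [-2,+5,-3], [+3,+2,-2], [-4,+3,+5], [+3,+5,-1], [-2,+5,-3], [+3,+2,-2], [-4,+3,+5] — a repeating cycle of length 4.
step 10: apply [+3,+5,-1] → [-3,43,-5]
step 11: apply [-2,+5,-3] → [-5,48,-8]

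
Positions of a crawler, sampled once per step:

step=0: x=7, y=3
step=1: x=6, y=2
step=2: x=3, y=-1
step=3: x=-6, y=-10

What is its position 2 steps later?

x=-114, y=-118

Step-to-step displacements: (-1, -1), (-3, -3), (-9, -9); each is 3× the previous.
step 4: x=-6, y=-10 + (-27, -27) → x=-33, y=-37
step 5: x=-33, y=-37 + (-81, -81) → x=-114, y=-118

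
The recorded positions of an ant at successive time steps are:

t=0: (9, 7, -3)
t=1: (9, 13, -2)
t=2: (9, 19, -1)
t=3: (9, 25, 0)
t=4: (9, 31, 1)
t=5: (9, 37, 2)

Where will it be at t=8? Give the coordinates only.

(9, 55, 5)

Constant displacement of (+0, +6, +1) per step.
step 6: (9, 37, 2) + (+0, +6, +1) → (9, 43, 3)
step 7: (9, 43, 3) + (+0, +6, +1) → (9, 49, 4)
step 8: (9, 49, 4) + (+0, +6, +1) → (9, 55, 5)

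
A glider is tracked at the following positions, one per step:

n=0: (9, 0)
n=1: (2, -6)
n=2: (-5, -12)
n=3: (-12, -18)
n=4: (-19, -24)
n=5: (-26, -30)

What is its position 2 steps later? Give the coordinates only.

(-40, -42)

The position changes by (-7, -6) every step.
step 6: (-26, -30) + (-7, -6) → (-33, -36)
step 7: (-33, -36) + (-7, -6) → (-40, -42)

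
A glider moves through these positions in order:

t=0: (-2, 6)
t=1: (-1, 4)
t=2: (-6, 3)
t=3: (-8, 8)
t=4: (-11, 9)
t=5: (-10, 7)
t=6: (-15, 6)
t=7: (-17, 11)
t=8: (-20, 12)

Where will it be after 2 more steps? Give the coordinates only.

(-24, 9)

Step-to-step displacements: (+1, -2), (-5, -1), (-2, +5), (-3, +1), (+1, -2), (-5, -1), (-2, +5), (-3, +1) — a repeating cycle of length 4.
step 9: apply (+1, -2) → (-19, 10)
step 10: apply (-5, -1) → (-24, 9)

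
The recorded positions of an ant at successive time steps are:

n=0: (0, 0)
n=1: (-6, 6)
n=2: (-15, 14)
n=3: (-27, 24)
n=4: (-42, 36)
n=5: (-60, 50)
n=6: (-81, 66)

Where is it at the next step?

(-105, 84)

Successive displacements: (-6, +6), (-9, +8), (-12, +10), (-15, +12), (-18, +14), (-21, +16) — each changes by (-3, +2).
step 7: (-81, 66) + (-24, +18) → (-105, 84)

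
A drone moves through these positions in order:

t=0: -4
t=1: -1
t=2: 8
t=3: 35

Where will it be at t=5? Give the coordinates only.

359

Consecutive displacements +3, +9, +27 scale by a factor of 3 each step.
step 4: 35 + 81 → 116
step 5: 116 + 243 → 359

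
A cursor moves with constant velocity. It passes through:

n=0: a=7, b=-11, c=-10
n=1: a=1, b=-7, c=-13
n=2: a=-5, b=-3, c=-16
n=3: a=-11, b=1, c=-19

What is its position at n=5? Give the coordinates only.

a=-23, b=9, c=-25

The position changes by (-6,+4,-3) every step.
step 4: a=-11, b=1, c=-19 + (-6,+4,-3) → a=-17, b=5, c=-22
step 5: a=-17, b=5, c=-22 + (-6,+4,-3) → a=-23, b=9, c=-25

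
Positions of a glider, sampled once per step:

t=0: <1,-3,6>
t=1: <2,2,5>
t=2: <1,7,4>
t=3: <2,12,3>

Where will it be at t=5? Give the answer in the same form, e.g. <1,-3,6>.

First: cycles through 1, 2 every 2 steps. Step 5 lands at position 1 of the cycle → 2.
Second: linear, +5 per step → 22 at step 5.
Third: linear, -1 per step → 1 at step 5.

<2,22,1>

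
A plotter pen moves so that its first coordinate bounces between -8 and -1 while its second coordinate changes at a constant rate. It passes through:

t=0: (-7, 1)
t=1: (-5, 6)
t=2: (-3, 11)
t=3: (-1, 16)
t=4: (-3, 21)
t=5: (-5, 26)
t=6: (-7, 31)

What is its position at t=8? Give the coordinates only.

The first coordinate travels 2 per step and bounces off the walls at -8 and -1.
  step 7: -7 → -7
  step 8: -7 → -5
The second coordinate changes by +5 each step: at step 8 it is 41.

(-5, 41)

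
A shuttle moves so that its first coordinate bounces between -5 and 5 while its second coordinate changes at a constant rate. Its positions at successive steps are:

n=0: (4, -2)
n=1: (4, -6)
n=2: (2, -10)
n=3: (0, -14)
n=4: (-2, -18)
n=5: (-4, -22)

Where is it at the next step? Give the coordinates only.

The first coordinate travels 2 per step and bounces off the walls at -5 and 5.
  step 6: -4 → -4
The second coordinate changes by -4 each step: at step 6 it is -26.

(-4, -26)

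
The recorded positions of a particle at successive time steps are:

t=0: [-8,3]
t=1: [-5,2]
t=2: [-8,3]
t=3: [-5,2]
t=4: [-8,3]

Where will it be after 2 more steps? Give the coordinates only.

Consecutive displacements [+3,-1], [-3,+1], [+3,-1], [-3,+1] scale by a factor of -1 each step.
step 5: [-8,3] + [+3,-1] → [-5,2]
step 6: [-5,2] + [-3,+1] → [-8,3]

[-8,3]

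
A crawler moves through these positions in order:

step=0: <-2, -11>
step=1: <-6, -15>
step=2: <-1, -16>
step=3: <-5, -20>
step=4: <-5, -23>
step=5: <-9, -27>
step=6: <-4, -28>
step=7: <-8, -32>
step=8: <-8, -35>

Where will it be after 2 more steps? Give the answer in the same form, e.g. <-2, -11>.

<-7, -40>

The moves between consecutive positions are <-4, -4>, <+5, -1>, <-4, -4>, <+0, -3>, <-4, -4>, <+5, -1>, <-4, -4>, <+0, -3>; they repeat the 4-cycle [<-4, -4>, <+5, -1>, <-4, -4>, <+0, -3>].
step 9: apply <-4, -4> → <-12, -39>
step 10: apply <+5, -1> → <-7, -40>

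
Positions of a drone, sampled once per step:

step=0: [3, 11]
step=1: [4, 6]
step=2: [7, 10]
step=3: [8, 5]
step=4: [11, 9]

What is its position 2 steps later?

The moves between consecutive positions are [+1, -5], [+3, +4], [+1, -5], [+3, +4]; they repeat the 2-cycle [[+1, -5], [+3, +4]].
step 5: apply [+1, -5] → [12, 4]
step 6: apply [+3, +4] → [15, 8]

[15, 8]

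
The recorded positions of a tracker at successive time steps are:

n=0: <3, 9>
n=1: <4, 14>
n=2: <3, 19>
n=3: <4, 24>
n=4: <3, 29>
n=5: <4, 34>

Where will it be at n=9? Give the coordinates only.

The first coordinate repeats the cycle [3, 4] with period 2; step 9 mod 2 = 1, giving 4.
The second coordinate changes by +5 each step, so at step 9 it is 9 + 9·(5) = 54.

<4, 54>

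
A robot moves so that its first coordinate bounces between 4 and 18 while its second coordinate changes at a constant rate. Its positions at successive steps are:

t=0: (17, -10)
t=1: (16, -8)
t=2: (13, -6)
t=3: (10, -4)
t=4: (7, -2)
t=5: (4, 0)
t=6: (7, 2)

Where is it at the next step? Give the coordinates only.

The first coordinate reflects between 4 and 18, moving 3 per step.
  step 7: 7 → 10
The second coordinate changes by +2 each step: at step 7 it is 4.

(10, 4)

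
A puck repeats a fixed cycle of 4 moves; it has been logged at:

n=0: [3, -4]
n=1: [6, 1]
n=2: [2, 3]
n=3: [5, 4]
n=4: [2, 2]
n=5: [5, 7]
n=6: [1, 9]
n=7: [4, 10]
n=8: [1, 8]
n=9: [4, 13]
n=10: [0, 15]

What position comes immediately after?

Differencing gives [+3, +5], [-4, +2], [+3, +1], [-3, -2], [+3, +5], [-4, +2], [+3, +1], [-3, -2], [+3, +5], [-4, +2]. This is the pattern [+3, +5], [-4, +2], [+3, +1], [-3, -2] repeated.
step 11: apply [+3, +1] → [3, 16]

[3, 16]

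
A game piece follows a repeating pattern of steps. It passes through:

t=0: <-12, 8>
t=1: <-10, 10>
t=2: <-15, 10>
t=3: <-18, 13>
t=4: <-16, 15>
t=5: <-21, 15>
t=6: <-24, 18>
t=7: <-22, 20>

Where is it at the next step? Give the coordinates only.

<-27, 20>

The moves between consecutive positions are <+2, +2>, <-5, +0>, <-3, +3>, <+2, +2>, <-5, +0>, <-3, +3>, <+2, +2>; they repeat the 3-cycle [<+2, +2>, <-5, +0>, <-3, +3>].
step 8: apply <-5, +0> → <-27, 20>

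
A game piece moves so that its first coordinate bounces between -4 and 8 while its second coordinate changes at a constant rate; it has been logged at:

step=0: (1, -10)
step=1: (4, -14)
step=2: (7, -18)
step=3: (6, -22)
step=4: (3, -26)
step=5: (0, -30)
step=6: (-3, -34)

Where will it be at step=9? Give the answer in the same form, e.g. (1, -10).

The first coordinate travels 3 per step and bounces off the walls at -4 and 8.
  step 7: -3 → -2
  step 8: -2 → 1
  step 9: 1 → 4
The second coordinate changes by -4 each step: at step 9 it is -46.

(4, -46)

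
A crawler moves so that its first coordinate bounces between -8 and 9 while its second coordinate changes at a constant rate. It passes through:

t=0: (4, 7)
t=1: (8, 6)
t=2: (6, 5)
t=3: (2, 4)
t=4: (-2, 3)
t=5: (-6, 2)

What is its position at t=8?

The first coordinate travels 4 per step and bounces off the walls at -8 and 9.
  step 6: -6 → -6
  step 7: -6 → -2
  step 8: -2 → 2
The second coordinate changes by -1 each step: at step 8 it is -1.

(2, -1)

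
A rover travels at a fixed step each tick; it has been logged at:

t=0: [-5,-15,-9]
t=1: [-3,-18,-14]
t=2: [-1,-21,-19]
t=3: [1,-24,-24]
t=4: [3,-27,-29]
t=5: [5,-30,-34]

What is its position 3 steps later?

Each step adds [+2,-3,-5] to the position.
step 6: [5,-30,-34] + [+2,-3,-5] → [7,-33,-39]
step 7: [7,-33,-39] + [+2,-3,-5] → [9,-36,-44]
step 8: [9,-36,-44] + [+2,-3,-5] → [11,-39,-49]

[11,-39,-49]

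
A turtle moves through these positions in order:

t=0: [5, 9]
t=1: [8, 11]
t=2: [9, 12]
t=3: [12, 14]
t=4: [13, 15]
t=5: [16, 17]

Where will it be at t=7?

[20, 20]

The moves between consecutive positions are [+3, +2], [+1, +1], [+3, +2], [+1, +1], [+3, +2]; they repeat the 2-cycle [[+3, +2], [+1, +1]].
step 6: apply [+1, +1] → [17, 18]
step 7: apply [+3, +2] → [20, 20]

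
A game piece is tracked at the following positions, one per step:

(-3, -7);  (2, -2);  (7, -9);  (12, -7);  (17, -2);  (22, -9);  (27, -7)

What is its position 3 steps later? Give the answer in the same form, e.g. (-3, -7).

The first coordinate changes by +5 each step, so at step 9 it is -3 + 9·(5) = 42.
The second coordinate repeats the cycle [-7, -2, -9] with period 3; step 9 mod 3 = 0, giving -7.

(42, -7)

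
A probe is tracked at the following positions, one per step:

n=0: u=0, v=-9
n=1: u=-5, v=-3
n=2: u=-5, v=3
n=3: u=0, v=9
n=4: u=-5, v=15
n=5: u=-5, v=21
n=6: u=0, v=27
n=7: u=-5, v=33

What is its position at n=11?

u=-5, v=57

U: cycles through 0, -5, -5 every 3 steps. Step 11 lands at position 2 of the cycle → -5.
V: linear, +6 per step → 57 at step 11.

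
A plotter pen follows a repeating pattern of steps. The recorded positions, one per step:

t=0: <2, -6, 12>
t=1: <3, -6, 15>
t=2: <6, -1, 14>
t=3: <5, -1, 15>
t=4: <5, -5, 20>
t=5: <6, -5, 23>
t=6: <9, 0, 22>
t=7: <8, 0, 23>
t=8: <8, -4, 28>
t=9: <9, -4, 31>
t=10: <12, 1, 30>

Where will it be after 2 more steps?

<11, -3, 36>

Differencing gives <+1, +0, +3>, <+3, +5, -1>, <-1, +0, +1>, <+0, -4, +5>, <+1, +0, +3>, <+3, +5, -1>, <-1, +0, +1>, <+0, -4, +5>, <+1, +0, +3>, <+3, +5, -1>. This is the pattern <+1, +0, +3>, <+3, +5, -1>, <-1, +0, +1>, <+0, -4, +5> repeated.
step 11: apply <-1, +0, +1> → <11, 1, 31>
step 12: apply <+0, -4, +5> → <11, -3, 36>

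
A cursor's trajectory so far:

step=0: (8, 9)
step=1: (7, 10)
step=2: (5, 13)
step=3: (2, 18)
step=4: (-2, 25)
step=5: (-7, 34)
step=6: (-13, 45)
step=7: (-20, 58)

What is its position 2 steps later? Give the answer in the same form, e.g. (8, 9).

First differences are (-1, +1), (-2, +3), (-3, +5), (-4, +7), (-5, +9), (-6, +11), (-7, +13); their common second difference is (-1, +2) (constant acceleration).
step 8: (-20, 58) + (-8, +15) → (-28, 73)
step 9: (-28, 73) + (-9, +17) → (-37, 90)

(-37, 90)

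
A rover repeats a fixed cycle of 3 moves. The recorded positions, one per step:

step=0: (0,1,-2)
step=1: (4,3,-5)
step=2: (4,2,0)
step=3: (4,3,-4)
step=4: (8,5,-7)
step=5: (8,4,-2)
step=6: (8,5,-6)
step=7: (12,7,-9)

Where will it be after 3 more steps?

Differencing gives (+4,+2,-3), (+0,-1,+5), (+0,+1,-4), (+4,+2,-3), (+0,-1,+5), (+0,+1,-4), (+4,+2,-3). This is the pattern (+4,+2,-3), (+0,-1,+5), (+0,+1,-4) repeated.
step 8: apply (+0,-1,+5) → (12,6,-4)
step 9: apply (+0,+1,-4) → (12,7,-8)
step 10: apply (+4,+2,-3) → (16,9,-11)

(16,9,-11)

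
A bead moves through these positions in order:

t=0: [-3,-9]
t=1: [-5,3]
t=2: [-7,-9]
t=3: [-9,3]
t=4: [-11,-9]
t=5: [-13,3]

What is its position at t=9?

[-21,3]

The first coordinate changes by -2 each step, so at step 9 it is -3 + 9·(-2) = -21.
The second coordinate repeats the cycle [-9, 3] with period 2; step 9 mod 2 = 1, giving 3.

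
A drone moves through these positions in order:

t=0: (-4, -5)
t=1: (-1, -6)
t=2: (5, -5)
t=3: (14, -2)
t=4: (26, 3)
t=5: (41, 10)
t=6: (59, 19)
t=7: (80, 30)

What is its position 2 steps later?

Taking differences between consecutive positions: (+3, -1), (+6, +1), (+9, +3), (+12, +5), (+15, +7), (+18, +9), (+21, +11). These grow by (+3, +2) each step.
step 8: (80, 30) + (+24, +13) → (104, 43)
step 9: (104, 43) + (+27, +15) → (131, 58)

(131, 58)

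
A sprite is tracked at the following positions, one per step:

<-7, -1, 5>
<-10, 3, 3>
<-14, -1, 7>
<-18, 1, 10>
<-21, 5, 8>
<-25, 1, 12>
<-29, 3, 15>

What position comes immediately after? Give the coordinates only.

<-32, 7, 13>

The moves between consecutive positions are <-3, +4, -2>, <-4, -4, +4>, <-4, +2, +3>, <-3, +4, -2>, <-4, -4, +4>, <-4, +2, +3>; they repeat the 3-cycle [<-3, +4, -2>, <-4, -4, +4>, <-4, +2, +3>].
step 7: apply <-3, +4, -2> → <-32, 7, 13>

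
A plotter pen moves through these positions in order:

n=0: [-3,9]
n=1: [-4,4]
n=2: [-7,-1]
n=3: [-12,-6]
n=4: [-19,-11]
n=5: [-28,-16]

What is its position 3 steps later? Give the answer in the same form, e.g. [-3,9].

Taking differences between consecutive positions: [-1,-5], [-3,-5], [-5,-5], [-7,-5], [-9,-5]. These grow by [-2,+0] each step.
step 6: [-28,-16] + [-11,-5] → [-39,-21]
step 7: [-39,-21] + [-13,-5] → [-52,-26]
step 8: [-52,-26] + [-15,-5] → [-67,-31]

[-67,-31]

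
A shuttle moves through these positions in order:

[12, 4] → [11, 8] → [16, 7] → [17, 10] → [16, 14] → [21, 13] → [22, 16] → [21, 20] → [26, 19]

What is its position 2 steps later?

[26, 26]

Differencing gives [-1, +4], [+5, -1], [+1, +3], [-1, +4], [+5, -1], [+1, +3], [-1, +4], [+5, -1]. This is the pattern [-1, +4], [+5, -1], [+1, +3] repeated.
step 9: apply [+1, +3] → [27, 22]
step 10: apply [-1, +4] → [26, 26]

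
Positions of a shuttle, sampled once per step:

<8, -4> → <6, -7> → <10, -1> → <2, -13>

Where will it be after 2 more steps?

<-14, -37>

Step-to-step displacements: <-2, -3>, <+4, +6>, <-8, -12>; each is -2× the previous.
step 4: <2, -13> + <+16, +24> → <18, 11>
step 5: <18, 11> + <-32, -48> → <-14, -37>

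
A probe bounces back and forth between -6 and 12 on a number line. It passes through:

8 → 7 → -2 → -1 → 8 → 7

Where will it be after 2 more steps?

The value travels 9 per step and bounces off the walls at -6 and 12.
  step 6: 7 → -2
  step 7: -2 → -1

-1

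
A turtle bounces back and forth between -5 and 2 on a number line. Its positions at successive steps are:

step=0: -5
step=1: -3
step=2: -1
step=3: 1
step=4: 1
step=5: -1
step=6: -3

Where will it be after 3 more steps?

The value reflects between -5 and 2, moving 2 per step.
  step 7: -3 → -5
  step 8: -5 → -3
  step 9: -3 → -1

-1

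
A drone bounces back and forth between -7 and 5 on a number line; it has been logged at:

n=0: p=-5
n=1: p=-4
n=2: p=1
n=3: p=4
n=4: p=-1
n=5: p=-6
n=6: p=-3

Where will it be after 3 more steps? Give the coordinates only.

The value reflects between -7 and 5, moving 5 per step.
  step 7: -3 → 2
  step 8: 2 → 3
  step 9: 3 → -2

p=-2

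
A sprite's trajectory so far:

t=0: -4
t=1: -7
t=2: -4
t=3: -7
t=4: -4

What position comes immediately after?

Step-to-step displacements: -3, +3, -3, +3; each is -1× the previous.
step 5: -4 − 3 → -7

-7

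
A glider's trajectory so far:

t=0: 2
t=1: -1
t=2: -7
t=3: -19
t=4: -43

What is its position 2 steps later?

-187

The jumps are -3, -6, -12, -24 — a geometric progression with ratio 2.
step 5: -43 − 48 → -91
step 6: -91 − 96 → -187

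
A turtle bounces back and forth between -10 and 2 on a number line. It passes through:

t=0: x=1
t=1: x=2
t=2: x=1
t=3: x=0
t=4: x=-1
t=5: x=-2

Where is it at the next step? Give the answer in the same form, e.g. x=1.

The value reflects between -10 and 2, moving 1 per step.
  step 6: -2 → -3

x=-3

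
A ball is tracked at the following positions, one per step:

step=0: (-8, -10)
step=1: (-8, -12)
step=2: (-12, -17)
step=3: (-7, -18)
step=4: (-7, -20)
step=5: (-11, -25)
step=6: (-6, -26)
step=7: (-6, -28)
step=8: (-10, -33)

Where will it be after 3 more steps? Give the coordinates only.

(-9, -41)

The moves between consecutive positions are (+0, -2), (-4, -5), (+5, -1), (+0, -2), (-4, -5), (+5, -1), (+0, -2), (-4, -5); they repeat the 3-cycle [(+0, -2), (-4, -5), (+5, -1)].
step 9: apply (+5, -1) → (-5, -34)
step 10: apply (+0, -2) → (-5, -36)
step 11: apply (-4, -5) → (-9, -41)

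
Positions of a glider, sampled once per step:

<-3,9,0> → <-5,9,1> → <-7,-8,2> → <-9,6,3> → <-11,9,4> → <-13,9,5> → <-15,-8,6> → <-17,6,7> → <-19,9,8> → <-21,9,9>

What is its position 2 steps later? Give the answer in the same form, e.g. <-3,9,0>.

First: linear, -2 per step → -25 at step 11.
Second: cycles through 9, 9, -8, 6 every 4 steps. Step 11 lands at position 3 of the cycle → 6.
Third: linear, +1 per step → 11 at step 11.

<-25,6,11>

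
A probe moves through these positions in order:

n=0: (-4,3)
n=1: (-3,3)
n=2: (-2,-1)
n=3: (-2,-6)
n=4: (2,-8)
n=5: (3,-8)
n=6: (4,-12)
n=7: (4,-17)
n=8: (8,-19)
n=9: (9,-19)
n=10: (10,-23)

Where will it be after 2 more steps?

(14,-30)

Step-to-step displacements: (+1,+0), (+1,-4), (+0,-5), (+4,-2), (+1,+0), (+1,-4), (+0,-5), (+4,-2), (+1,+0), (+1,-4) — a repeating cycle of length 4.
step 11: apply (+0,-5) → (10,-28)
step 12: apply (+4,-2) → (14,-30)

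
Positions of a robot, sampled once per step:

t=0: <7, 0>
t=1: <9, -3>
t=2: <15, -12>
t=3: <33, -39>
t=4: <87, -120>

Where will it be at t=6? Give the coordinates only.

<735, -1092>

Consecutive displacements <+2, -3>, <+6, -9>, <+18, -27>, <+54, -81> scale by a factor of 3 each step.
step 5: <87, -120> + <+162, -243> → <249, -363>
step 6: <249, -363> + <+486, -729> → <735, -1092>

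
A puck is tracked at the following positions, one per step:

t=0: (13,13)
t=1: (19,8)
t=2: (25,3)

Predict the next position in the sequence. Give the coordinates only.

(31,-2)

The position changes by (+6,-5) every step.
step 3: (25,3) + (+6,-5) → (31,-2)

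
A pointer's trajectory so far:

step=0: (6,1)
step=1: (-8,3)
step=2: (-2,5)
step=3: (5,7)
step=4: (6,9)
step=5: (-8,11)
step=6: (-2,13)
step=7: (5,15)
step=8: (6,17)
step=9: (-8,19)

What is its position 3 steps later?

(6,25)

First: cycles through 6, -8, -2, 5 every 4 steps. Step 12 lands at position 0 of the cycle → 6.
Second: linear, +2 per step → 25 at step 12.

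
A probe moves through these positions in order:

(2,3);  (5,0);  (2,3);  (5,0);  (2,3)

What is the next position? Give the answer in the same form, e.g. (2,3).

Step-to-step displacements: (+3,-3), (-3,+3), (+3,-3), (-3,+3); each is -1× the previous.
step 5: (2,3) + (+3,-3) → (5,0)

(5,0)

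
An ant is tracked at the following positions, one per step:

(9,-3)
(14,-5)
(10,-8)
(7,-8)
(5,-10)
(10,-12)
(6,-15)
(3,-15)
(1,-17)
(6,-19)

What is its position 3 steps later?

The moves between consecutive positions are (+5,-2), (-4,-3), (-3,+0), (-2,-2), (+5,-2), (-4,-3), (-3,+0), (-2,-2), (+5,-2); they repeat the 4-cycle [(+5,-2), (-4,-3), (-3,+0), (-2,-2)].
step 10: apply (-4,-3) → (2,-22)
step 11: apply (-3,+0) → (-1,-22)
step 12: apply (-2,-2) → (-3,-24)

(-3,-24)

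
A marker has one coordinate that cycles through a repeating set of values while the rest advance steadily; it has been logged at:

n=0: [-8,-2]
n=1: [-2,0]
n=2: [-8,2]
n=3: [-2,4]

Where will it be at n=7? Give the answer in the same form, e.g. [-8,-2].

First: cycles through -8, -2 every 2 steps. Step 7 lands at position 1 of the cycle → -2.
Second: linear, +2 per step → 12 at step 7.

[-2,12]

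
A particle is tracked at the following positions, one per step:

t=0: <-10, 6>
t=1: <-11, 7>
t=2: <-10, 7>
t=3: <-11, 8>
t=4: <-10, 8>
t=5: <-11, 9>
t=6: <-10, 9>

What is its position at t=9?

The moves between consecutive positions are <-1, +1>, <+1, +0>, <-1, +1>, <+1, +0>, <-1, +1>, <+1, +0>; they repeat the 2-cycle [<-1, +1>, <+1, +0>].
step 7: apply <-1, +1> → <-11, 10>
step 8: apply <+1, +0> → <-10, 10>
step 9: apply <-1, +1> → <-11, 11>

<-11, 11>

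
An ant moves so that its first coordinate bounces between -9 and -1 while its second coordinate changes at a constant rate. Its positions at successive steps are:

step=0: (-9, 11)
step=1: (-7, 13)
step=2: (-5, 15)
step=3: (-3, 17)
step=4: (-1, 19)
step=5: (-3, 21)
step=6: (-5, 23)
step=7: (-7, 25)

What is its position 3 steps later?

(-5, 31)

The first coordinate reflects between -9 and -1, moving 2 per step.
  step 8: -7 → -9
  step 9: -9 → -7
  step 10: -7 → -5
The second coordinate changes by +2 each step: at step 10 it is 31.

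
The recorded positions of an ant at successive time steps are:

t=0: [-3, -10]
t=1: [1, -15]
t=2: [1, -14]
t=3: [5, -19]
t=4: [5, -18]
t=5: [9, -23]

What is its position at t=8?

[13, -26]

The moves between consecutive positions are [+4, -5], [+0, +1], [+4, -5], [+0, +1], [+4, -5]; they repeat the 2-cycle [[+4, -5], [+0, +1]].
step 6: apply [+0, +1] → [9, -22]
step 7: apply [+4, -5] → [13, -27]
step 8: apply [+0, +1] → [13, -26]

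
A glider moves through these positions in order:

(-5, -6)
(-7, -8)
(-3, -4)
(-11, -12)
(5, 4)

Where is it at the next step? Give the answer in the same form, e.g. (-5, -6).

The jumps are (-2, -2), (+4, +4), (-8, -8), (+16, +16) — a geometric progression with ratio -2.
step 5: (5, 4) + (-32, -32) → (-27, -28)

(-27, -28)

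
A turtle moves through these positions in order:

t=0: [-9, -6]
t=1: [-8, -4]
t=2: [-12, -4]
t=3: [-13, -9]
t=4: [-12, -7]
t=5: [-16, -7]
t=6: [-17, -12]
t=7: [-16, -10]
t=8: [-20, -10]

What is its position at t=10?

Differencing gives [+1, +2], [-4, +0], [-1, -5], [+1, +2], [-4, +0], [-1, -5], [+1, +2], [-4, +0]. This is the pattern [+1, +2], [-4, +0], [-1, -5] repeated.
step 9: apply [-1, -5] → [-21, -15]
step 10: apply [+1, +2] → [-20, -13]

[-20, -13]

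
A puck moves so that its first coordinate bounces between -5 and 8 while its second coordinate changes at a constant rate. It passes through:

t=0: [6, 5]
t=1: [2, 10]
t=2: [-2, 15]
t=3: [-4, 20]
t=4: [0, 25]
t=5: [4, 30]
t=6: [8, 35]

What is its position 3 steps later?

[-4, 50]

The first coordinate travels 4 per step and bounces off the walls at -5 and 8.
  step 7: 8 → 4
  step 8: 4 → 0
  step 9: 0 → -4
The second coordinate changes by +5 each step: at step 9 it is 50.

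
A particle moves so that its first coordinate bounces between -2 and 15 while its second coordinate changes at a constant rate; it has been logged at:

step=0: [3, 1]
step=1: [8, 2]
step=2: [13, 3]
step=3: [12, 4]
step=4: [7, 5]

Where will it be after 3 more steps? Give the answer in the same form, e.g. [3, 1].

The first coordinate reflects between -2 and 15, moving 5 per step.
  step 5: 7 → 2
  step 6: 2 → -1
  step 7: -1 → 4
The second coordinate changes by +1 each step: at step 7 it is 8.

[4, 8]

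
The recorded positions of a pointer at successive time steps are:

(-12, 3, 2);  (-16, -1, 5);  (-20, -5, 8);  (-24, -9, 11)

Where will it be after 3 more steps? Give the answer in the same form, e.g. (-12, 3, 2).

Constant displacement of (-4, -4, +3) per step.
step 4: (-24, -9, 11) + (-4, -4, +3) → (-28, -13, 14)
step 5: (-28, -13, 14) + (-4, -4, +3) → (-32, -17, 17)
step 6: (-32, -17, 17) + (-4, -4, +3) → (-36, -21, 20)

(-36, -21, 20)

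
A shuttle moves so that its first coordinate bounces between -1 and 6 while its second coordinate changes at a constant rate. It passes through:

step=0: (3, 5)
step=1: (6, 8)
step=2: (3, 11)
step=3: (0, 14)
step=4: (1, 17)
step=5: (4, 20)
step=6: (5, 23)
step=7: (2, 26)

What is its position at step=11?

(4, 38)

The first coordinate reflects between -1 and 6, moving 3 per step.
  step 8: 2 → -1
  step 9: -1 → 2
  step 10: 2 → 5
  step 11: 5 → 4
The second coordinate changes by +3 each step: at step 11 it is 38.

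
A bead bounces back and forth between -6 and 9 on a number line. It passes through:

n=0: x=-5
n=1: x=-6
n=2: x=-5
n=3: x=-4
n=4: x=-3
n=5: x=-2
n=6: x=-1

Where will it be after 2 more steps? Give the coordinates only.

The value reflects between -6 and 9, moving 1 per step.
  step 7: -1 → 0
  step 8: 0 → 1

x=1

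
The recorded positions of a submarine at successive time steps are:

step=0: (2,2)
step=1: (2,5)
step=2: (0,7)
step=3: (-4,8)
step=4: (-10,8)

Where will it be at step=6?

(-28,5)

First differences are (+0,+3), (-2,+2), (-4,+1), (-6,+0); their common second difference is (-2,-1) (constant acceleration).
step 5: (-10,8) + (-8,-1) → (-18,7)
step 6: (-18,7) + (-10,-2) → (-28,5)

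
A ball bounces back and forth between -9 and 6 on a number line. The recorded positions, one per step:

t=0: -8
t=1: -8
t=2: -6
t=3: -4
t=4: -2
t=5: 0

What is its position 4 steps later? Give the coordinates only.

The value travels 2 per step and bounces off the walls at -9 and 6.
  step 6: 0 → 2
  step 7: 2 → 4
  step 8: 4 → 6
  step 9: 6 → 4

4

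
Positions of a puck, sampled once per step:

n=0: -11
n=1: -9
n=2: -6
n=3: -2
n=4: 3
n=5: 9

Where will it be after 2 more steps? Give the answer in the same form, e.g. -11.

Successive displacements: +2, +3, +4, +5, +6 — each changes by +1.
step 6: 9 + 7 → 16
step 7: 16 + 8 → 24

24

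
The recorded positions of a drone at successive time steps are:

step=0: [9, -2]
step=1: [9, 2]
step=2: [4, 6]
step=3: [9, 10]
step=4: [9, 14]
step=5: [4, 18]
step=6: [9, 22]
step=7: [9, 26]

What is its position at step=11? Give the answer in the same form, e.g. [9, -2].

First: cycles through 9, 9, 4 every 3 steps. Step 11 lands at position 2 of the cycle → 4.
Second: linear, +4 per step → 42 at step 11.

[4, 42]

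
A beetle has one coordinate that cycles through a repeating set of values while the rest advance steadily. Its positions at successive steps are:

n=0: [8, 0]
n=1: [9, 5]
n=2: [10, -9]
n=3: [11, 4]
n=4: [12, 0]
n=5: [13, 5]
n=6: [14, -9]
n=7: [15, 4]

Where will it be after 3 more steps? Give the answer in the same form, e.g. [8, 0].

First: linear, +1 per step → 18 at step 10.
Second: cycles through 0, 5, -9, 4 every 4 steps. Step 10 lands at position 2 of the cycle → -9.

[18, -9]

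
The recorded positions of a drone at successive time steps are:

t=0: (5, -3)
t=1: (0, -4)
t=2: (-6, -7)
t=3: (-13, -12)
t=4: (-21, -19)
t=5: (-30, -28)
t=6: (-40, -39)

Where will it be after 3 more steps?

(-76, -84)

First differences are (-5, -1), (-6, -3), (-7, -5), (-8, -7), (-9, -9), (-10, -11); their common second difference is (-1, -2) (constant acceleration).
step 7: (-40, -39) + (-11, -13) → (-51, -52)
step 8: (-51, -52) + (-12, -15) → (-63, -67)
step 9: (-63, -67) + (-13, -17) → (-76, -84)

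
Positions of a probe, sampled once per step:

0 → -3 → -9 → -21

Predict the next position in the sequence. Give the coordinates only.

Consecutive displacements -3, -6, -12 scale by a factor of 2 each step.
step 4: -21 − 24 → -45

-45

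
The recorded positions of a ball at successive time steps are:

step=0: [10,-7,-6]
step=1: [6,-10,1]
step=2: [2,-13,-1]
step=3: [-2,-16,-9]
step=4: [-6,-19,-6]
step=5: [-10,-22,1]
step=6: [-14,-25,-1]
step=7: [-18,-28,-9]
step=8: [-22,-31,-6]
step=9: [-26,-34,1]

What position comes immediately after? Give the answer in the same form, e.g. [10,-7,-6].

First: linear, -4 per step → -30 at step 10.
Second: linear, -3 per step → -37 at step 10.
Third: cycles through -6, 1, -1, -9 every 4 steps. Step 10 lands at position 2 of the cycle → -1.

[-30,-37,-1]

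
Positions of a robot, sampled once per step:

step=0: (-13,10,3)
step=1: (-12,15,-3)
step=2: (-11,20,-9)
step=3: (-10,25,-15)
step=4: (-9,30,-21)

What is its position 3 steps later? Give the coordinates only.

Each step adds (+1,+5,-6) to the position.
step 5: (-9,30,-21) + (+1,+5,-6) → (-8,35,-27)
step 6: (-8,35,-27) + (+1,+5,-6) → (-7,40,-33)
step 7: (-7,40,-33) + (+1,+5,-6) → (-6,45,-39)

(-6,45,-39)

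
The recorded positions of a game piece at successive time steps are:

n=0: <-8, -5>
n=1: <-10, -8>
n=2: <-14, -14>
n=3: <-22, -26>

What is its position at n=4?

<-38, -50>

The jumps are <-2, -3>, <-4, -6>, <-8, -12> — a geometric progression with ratio 2.
step 4: <-22, -26> + <-16, -24> → <-38, -50>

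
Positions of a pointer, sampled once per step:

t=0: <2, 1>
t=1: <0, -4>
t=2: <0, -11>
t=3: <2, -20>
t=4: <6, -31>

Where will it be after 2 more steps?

Taking differences between consecutive positions: <-2, -5>, <+0, -7>, <+2, -9>, <+4, -11>. These grow by <+2, -2> each step.
step 5: <6, -31> + <+6, -13> → <12, -44>
step 6: <12, -44> + <+8, -15> → <20, -59>

<20, -59>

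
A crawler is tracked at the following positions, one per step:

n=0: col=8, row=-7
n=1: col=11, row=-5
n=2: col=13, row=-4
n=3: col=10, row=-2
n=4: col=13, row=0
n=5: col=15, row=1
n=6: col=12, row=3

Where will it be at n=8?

col=17, row=6

The moves between consecutive positions are (+3,+2), (+2,+1), (-3,+2), (+3,+2), (+2,+1), (-3,+2); they repeat the 3-cycle [(+3,+2), (+2,+1), (-3,+2)].
step 7: apply (+3,+2) → col=15, row=5
step 8: apply (+2,+1) → col=17, row=6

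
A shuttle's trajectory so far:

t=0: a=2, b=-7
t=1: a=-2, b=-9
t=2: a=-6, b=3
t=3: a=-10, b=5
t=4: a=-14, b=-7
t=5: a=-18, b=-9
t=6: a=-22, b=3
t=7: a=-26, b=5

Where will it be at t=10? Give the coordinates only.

a=-38, b=3

A: linear, -4 per step → -38 at step 10.
B: cycles through -7, -9, 3, 5 every 4 steps. Step 10 lands at position 2 of the cycle → 3.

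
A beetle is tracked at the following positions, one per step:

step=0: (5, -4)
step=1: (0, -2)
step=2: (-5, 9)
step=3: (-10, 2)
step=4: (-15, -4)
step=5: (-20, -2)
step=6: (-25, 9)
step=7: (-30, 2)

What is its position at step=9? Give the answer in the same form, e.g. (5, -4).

The first coordinate changes by -5 each step, so at step 9 it is 5 + 9·(-5) = -40.
The second coordinate repeats the cycle [-4, -2, 9, 2] with period 4; step 9 mod 4 = 1, giving -2.

(-40, -2)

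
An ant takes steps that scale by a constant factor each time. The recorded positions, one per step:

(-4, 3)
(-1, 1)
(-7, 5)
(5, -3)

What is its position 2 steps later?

(29, -19)

The jumps are (+3, -2), (-6, +4), (+12, -8) — a geometric progression with ratio -2.
step 4: (5, -3) + (-24, +16) → (-19, 13)
step 5: (-19, 13) + (+48, -32) → (29, -19)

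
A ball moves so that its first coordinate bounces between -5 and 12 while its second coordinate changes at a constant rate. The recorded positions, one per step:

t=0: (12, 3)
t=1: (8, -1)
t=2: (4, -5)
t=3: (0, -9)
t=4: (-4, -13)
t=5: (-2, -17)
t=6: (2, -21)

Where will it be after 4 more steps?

(6, -37)

The first coordinate reflects between -5 and 12, moving 4 per step.
  step 7: 2 → 6
  step 8: 6 → 10
  step 9: 10 → 10
  step 10: 10 → 6
The second coordinate changes by -4 each step: at step 10 it is -37.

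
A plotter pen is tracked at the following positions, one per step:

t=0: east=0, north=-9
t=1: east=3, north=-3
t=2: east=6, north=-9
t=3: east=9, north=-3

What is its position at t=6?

east=18, north=-9

East: linear, +3 per step → 18 at step 6.
North: cycles through -9, -3 every 2 steps. Step 6 lands at position 0 of the cycle → -9.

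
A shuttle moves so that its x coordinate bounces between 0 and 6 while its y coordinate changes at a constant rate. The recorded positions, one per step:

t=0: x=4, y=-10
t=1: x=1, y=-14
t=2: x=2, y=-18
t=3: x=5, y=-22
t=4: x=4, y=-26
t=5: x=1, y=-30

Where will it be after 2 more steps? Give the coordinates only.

x=5, y=-38

The x coordinate reflects between 0 and 6, moving 3 per step.
  step 6: 1 → 2
  step 7: 2 → 5
The y coordinate changes by -4 each step: at step 7 it is -38.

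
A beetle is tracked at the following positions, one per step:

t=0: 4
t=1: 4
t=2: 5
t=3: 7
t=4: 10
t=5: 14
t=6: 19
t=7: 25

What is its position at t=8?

32

Successive displacements: +0, +1, +2, +3, +4, +5, +6 — each changes by +1.
step 8: 25 + 7 → 32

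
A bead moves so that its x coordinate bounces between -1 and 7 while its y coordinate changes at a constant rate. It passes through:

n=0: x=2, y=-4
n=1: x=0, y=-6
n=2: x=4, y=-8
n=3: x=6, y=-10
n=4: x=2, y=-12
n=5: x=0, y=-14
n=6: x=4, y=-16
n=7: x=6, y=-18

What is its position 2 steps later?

x=0, y=-22

The x coordinate travels 4 per step and bounces off the walls at -1 and 7.
  step 8: 6 → 2
  step 9: 2 → 0
The y coordinate changes by -2 each step: at step 9 it is -22.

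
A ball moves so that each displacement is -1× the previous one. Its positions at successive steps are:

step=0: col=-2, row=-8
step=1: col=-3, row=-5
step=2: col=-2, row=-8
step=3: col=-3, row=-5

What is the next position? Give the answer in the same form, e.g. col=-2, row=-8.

col=-2, row=-8

Consecutive displacements (-1, +3), (+1, -3), (-1, +3) scale by a factor of -1 each step.
step 4: col=-3, row=-5 + (+1, -3) → col=-2, row=-8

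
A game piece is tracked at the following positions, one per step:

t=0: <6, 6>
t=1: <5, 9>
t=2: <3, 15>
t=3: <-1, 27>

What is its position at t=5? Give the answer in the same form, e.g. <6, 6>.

Step-to-step displacements: <-1, +3>, <-2, +6>, <-4, +12>; each is 2× the previous.
step 4: <-1, 27> + <-8, +24> → <-9, 51>
step 5: <-9, 51> + <-16, +48> → <-25, 99>

<-25, 99>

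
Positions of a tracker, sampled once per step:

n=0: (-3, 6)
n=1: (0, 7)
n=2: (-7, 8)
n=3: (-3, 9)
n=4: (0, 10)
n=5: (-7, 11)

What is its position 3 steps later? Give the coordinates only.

(-7, 14)

First: cycles through -3, 0, -7 every 3 steps. Step 8 lands at position 2 of the cycle → -7.
Second: linear, +1 per step → 14 at step 8.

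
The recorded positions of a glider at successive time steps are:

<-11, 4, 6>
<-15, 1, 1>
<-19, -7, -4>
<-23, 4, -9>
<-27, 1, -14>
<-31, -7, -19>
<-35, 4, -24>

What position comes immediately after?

The first coordinate changes by -4 each step, so at step 7 it is -11 + 7·(-4) = -39.
The second coordinate repeats the cycle [4, 1, -7] with period 3; step 7 mod 3 = 1, giving 1.
The third coordinate changes by -5 each step, so at step 7 it is 6 + 7·(-5) = -29.

<-39, 1, -29>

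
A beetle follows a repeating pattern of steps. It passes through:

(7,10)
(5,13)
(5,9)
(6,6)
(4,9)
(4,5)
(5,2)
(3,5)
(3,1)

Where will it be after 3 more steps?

The moves between consecutive positions are (-2,+3), (+0,-4), (+1,-3), (-2,+3), (+0,-4), (+1,-3), (-2,+3), (+0,-4); they repeat the 3-cycle [(-2,+3), (+0,-4), (+1,-3)].
step 9: apply (+1,-3) → (4,-2)
step 10: apply (-2,+3) → (2,1)
step 11: apply (+0,-4) → (2,-3)

(2,-3)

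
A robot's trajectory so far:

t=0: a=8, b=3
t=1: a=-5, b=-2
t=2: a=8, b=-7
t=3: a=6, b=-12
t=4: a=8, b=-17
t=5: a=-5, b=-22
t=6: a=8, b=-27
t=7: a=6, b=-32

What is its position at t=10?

a=8, b=-47

The a coordinate repeats the cycle [8, -5, 8, 6] with period 4; step 10 mod 4 = 2, giving 8.
The b coordinate changes by -5 each step, so at step 10 it is 3 + 10·(-5) = -47.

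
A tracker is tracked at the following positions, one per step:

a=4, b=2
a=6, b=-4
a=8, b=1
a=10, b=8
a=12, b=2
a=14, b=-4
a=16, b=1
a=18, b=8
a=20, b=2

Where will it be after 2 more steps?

The a coordinate changes by +2 each step, so at step 10 it is 4 + 10·(2) = 24.
The b coordinate repeats the cycle [2, -4, 1, 8] with period 4; step 10 mod 4 = 2, giving 1.

a=24, b=1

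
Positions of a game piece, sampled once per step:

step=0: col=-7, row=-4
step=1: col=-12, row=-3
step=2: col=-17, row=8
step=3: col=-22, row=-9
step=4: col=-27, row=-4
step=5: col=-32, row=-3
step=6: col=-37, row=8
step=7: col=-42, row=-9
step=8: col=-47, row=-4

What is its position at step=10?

Col: linear, -5 per step → -57 at step 10.
Row: cycles through -4, -3, 8, -9 every 4 steps. Step 10 lands at position 2 of the cycle → 8.

col=-57, row=8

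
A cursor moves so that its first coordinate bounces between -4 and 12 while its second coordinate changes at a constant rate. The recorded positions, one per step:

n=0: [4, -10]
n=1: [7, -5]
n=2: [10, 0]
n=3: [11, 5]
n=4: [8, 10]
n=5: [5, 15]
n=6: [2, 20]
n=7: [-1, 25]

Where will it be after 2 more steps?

[-1, 35]

The first coordinate reflects between -4 and 12, moving 3 per step.
  step 8: -1 → -4
  step 9: -4 → -1
The second coordinate changes by +5 each step: at step 9 it is 35.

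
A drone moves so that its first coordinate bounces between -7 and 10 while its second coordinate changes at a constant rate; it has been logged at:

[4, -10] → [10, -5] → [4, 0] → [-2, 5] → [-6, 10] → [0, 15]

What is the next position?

[6, 20]

The first coordinate travels 6 per step and bounces off the walls at -7 and 10.
  step 6: 0 → 6
The second coordinate changes by +5 each step: at step 6 it is 20.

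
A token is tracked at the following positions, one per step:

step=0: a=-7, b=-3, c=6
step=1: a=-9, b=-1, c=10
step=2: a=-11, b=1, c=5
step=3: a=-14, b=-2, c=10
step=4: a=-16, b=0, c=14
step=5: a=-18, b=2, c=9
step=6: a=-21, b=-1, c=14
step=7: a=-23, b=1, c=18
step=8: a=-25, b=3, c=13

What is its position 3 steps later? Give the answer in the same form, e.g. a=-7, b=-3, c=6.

a=-32, b=4, c=17

The moves between consecutive positions are (-2, +2, +4), (-2, +2, -5), (-3, -3, +5), (-2, +2, +4), (-2, +2, -5), (-3, -3, +5), (-2, +2, +4), (-2, +2, -5); they repeat the 3-cycle [(-2, +2, +4), (-2, +2, -5), (-3, -3, +5)].
step 9: apply (-3, -3, +5) → a=-28, b=0, c=18
step 10: apply (-2, +2, +4) → a=-30, b=2, c=22
step 11: apply (-2, +2, -5) → a=-32, b=4, c=17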